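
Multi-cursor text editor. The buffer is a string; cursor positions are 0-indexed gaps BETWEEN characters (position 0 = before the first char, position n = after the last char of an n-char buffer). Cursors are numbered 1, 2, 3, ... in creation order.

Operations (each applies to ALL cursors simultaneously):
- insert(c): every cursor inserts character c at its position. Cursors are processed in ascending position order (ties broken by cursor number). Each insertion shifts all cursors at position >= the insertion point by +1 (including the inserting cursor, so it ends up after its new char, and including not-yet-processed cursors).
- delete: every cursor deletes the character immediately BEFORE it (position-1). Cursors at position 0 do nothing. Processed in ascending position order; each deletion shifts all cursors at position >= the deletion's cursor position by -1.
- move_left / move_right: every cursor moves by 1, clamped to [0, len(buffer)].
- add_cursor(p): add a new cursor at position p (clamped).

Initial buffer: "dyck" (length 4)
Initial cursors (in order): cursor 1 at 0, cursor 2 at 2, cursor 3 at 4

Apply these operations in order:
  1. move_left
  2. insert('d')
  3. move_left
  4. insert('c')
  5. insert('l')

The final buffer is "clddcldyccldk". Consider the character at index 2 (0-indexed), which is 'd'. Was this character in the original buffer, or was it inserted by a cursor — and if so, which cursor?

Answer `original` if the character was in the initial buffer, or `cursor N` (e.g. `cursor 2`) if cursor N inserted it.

After op 1 (move_left): buffer="dyck" (len 4), cursors c1@0 c2@1 c3@3, authorship ....
After op 2 (insert('d')): buffer="dddycdk" (len 7), cursors c1@1 c2@3 c3@6, authorship 1.2..3.
After op 3 (move_left): buffer="dddycdk" (len 7), cursors c1@0 c2@2 c3@5, authorship 1.2..3.
After op 4 (insert('c')): buffer="cddcdyccdk" (len 10), cursors c1@1 c2@4 c3@8, authorship 11.22..33.
After op 5 (insert('l')): buffer="clddcldyccldk" (len 13), cursors c1@2 c2@6 c3@11, authorship 111.222..333.
Authorship (.=original, N=cursor N): 1 1 1 . 2 2 2 . . 3 3 3 .
Index 2: author = 1

Answer: cursor 1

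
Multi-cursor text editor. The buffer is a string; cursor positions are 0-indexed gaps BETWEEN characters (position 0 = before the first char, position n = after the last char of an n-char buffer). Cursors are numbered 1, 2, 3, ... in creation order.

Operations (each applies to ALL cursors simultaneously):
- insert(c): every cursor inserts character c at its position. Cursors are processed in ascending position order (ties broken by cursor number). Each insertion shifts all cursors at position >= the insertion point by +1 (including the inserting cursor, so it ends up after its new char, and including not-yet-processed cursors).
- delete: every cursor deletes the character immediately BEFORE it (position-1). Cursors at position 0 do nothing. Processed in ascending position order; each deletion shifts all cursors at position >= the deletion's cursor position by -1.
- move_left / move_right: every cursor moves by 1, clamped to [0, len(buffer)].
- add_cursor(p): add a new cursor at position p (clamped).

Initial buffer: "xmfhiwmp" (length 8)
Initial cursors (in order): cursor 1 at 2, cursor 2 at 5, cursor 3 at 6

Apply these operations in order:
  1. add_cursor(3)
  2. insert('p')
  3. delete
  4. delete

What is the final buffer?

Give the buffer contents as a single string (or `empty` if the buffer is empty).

After op 1 (add_cursor(3)): buffer="xmfhiwmp" (len 8), cursors c1@2 c4@3 c2@5 c3@6, authorship ........
After op 2 (insert('p')): buffer="xmpfphipwpmp" (len 12), cursors c1@3 c4@5 c2@8 c3@10, authorship ..1.4..2.3..
After op 3 (delete): buffer="xmfhiwmp" (len 8), cursors c1@2 c4@3 c2@5 c3@6, authorship ........
After op 4 (delete): buffer="xhmp" (len 4), cursors c1@1 c4@1 c2@2 c3@2, authorship ....

Answer: xhmp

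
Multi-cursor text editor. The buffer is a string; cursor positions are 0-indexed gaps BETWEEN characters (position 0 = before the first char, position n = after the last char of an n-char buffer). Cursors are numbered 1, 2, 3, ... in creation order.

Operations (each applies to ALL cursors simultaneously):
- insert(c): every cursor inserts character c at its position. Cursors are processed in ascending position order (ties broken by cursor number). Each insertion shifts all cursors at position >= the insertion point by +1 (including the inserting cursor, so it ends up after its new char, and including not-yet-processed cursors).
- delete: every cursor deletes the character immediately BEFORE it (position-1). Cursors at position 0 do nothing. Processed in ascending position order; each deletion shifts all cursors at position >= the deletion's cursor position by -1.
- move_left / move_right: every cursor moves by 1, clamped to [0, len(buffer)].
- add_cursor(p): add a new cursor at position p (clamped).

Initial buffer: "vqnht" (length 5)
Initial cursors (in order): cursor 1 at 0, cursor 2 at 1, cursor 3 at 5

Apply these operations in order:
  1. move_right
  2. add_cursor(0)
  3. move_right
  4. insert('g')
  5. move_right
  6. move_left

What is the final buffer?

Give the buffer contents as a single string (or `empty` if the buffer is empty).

After op 1 (move_right): buffer="vqnht" (len 5), cursors c1@1 c2@2 c3@5, authorship .....
After op 2 (add_cursor(0)): buffer="vqnht" (len 5), cursors c4@0 c1@1 c2@2 c3@5, authorship .....
After op 3 (move_right): buffer="vqnht" (len 5), cursors c4@1 c1@2 c2@3 c3@5, authorship .....
After op 4 (insert('g')): buffer="vgqgnghtg" (len 9), cursors c4@2 c1@4 c2@6 c3@9, authorship .4.1.2..3
After op 5 (move_right): buffer="vgqgnghtg" (len 9), cursors c4@3 c1@5 c2@7 c3@9, authorship .4.1.2..3
After op 6 (move_left): buffer="vgqgnghtg" (len 9), cursors c4@2 c1@4 c2@6 c3@8, authorship .4.1.2..3

Answer: vgqgnghtg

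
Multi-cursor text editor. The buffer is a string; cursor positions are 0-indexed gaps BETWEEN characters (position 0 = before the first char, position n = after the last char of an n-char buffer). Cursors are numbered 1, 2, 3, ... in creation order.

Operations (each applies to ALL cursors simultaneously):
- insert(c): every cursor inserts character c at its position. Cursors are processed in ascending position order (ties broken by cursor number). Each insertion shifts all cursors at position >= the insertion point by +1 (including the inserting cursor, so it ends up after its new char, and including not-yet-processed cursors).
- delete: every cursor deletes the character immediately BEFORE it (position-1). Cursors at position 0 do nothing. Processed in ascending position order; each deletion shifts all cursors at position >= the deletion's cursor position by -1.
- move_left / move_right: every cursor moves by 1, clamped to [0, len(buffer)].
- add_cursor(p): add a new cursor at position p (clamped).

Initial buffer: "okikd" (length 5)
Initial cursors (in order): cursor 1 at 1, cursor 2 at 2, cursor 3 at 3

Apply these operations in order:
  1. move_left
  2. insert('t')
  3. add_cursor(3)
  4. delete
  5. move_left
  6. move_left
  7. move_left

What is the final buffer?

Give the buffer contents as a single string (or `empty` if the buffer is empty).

Answer: kikd

Derivation:
After op 1 (move_left): buffer="okikd" (len 5), cursors c1@0 c2@1 c3@2, authorship .....
After op 2 (insert('t')): buffer="totktikd" (len 8), cursors c1@1 c2@3 c3@5, authorship 1.2.3...
After op 3 (add_cursor(3)): buffer="totktikd" (len 8), cursors c1@1 c2@3 c4@3 c3@5, authorship 1.2.3...
After op 4 (delete): buffer="kikd" (len 4), cursors c1@0 c2@0 c4@0 c3@1, authorship ....
After op 5 (move_left): buffer="kikd" (len 4), cursors c1@0 c2@0 c3@0 c4@0, authorship ....
After op 6 (move_left): buffer="kikd" (len 4), cursors c1@0 c2@0 c3@0 c4@0, authorship ....
After op 7 (move_left): buffer="kikd" (len 4), cursors c1@0 c2@0 c3@0 c4@0, authorship ....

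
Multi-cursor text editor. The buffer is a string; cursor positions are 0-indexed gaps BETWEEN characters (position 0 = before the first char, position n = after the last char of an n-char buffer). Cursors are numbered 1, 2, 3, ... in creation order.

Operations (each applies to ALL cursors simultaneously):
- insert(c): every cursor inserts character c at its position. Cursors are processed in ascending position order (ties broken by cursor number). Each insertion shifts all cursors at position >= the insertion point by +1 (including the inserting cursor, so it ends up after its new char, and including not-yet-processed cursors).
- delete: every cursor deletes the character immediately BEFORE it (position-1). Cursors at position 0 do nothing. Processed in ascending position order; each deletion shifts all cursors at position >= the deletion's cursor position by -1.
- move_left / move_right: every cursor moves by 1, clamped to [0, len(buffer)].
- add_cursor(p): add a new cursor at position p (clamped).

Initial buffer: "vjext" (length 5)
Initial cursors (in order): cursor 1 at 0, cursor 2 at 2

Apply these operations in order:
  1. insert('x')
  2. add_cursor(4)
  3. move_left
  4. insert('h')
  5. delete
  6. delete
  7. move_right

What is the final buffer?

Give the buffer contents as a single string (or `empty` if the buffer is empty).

Answer: xxext

Derivation:
After op 1 (insert('x')): buffer="xvjxext" (len 7), cursors c1@1 c2@4, authorship 1..2...
After op 2 (add_cursor(4)): buffer="xvjxext" (len 7), cursors c1@1 c2@4 c3@4, authorship 1..2...
After op 3 (move_left): buffer="xvjxext" (len 7), cursors c1@0 c2@3 c3@3, authorship 1..2...
After op 4 (insert('h')): buffer="hxvjhhxext" (len 10), cursors c1@1 c2@6 c3@6, authorship 11..232...
After op 5 (delete): buffer="xvjxext" (len 7), cursors c1@0 c2@3 c3@3, authorship 1..2...
After op 6 (delete): buffer="xxext" (len 5), cursors c1@0 c2@1 c3@1, authorship 12...
After op 7 (move_right): buffer="xxext" (len 5), cursors c1@1 c2@2 c3@2, authorship 12...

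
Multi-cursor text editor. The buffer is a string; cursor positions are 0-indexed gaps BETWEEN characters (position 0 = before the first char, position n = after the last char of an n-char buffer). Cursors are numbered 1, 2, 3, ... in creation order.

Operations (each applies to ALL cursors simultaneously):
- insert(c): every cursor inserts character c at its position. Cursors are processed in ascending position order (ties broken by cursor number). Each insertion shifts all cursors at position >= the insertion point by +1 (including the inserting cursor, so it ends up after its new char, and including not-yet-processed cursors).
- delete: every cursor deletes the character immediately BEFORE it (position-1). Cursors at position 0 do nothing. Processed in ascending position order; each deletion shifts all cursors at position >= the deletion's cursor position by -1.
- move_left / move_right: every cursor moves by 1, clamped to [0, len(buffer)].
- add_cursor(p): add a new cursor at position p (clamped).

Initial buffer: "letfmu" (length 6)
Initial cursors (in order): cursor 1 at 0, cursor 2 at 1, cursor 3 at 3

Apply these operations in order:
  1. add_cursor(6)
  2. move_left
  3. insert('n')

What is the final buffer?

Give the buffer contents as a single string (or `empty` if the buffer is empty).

After op 1 (add_cursor(6)): buffer="letfmu" (len 6), cursors c1@0 c2@1 c3@3 c4@6, authorship ......
After op 2 (move_left): buffer="letfmu" (len 6), cursors c1@0 c2@0 c3@2 c4@5, authorship ......
After op 3 (insert('n')): buffer="nnlentfmnu" (len 10), cursors c1@2 c2@2 c3@5 c4@9, authorship 12..3...4.

Answer: nnlentfmnu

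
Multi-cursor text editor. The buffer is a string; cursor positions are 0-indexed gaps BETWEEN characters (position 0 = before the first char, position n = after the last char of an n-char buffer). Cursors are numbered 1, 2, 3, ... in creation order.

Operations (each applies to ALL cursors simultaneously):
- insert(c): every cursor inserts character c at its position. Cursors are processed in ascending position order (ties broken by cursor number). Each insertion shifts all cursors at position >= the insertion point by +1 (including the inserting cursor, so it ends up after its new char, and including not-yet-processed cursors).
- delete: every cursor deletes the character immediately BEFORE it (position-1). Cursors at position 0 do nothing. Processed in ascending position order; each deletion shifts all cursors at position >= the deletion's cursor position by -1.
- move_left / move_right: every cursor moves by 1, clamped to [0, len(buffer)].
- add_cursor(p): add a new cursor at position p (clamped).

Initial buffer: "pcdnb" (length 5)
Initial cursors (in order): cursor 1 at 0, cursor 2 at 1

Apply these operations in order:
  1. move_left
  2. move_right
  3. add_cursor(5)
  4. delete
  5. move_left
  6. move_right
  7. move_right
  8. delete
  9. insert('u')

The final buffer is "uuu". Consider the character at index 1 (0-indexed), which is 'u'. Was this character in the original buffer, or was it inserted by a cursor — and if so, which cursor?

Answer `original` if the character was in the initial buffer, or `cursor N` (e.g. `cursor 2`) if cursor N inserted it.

Answer: cursor 2

Derivation:
After op 1 (move_left): buffer="pcdnb" (len 5), cursors c1@0 c2@0, authorship .....
After op 2 (move_right): buffer="pcdnb" (len 5), cursors c1@1 c2@1, authorship .....
After op 3 (add_cursor(5)): buffer="pcdnb" (len 5), cursors c1@1 c2@1 c3@5, authorship .....
After op 4 (delete): buffer="cdn" (len 3), cursors c1@0 c2@0 c3@3, authorship ...
After op 5 (move_left): buffer="cdn" (len 3), cursors c1@0 c2@0 c3@2, authorship ...
After op 6 (move_right): buffer="cdn" (len 3), cursors c1@1 c2@1 c3@3, authorship ...
After op 7 (move_right): buffer="cdn" (len 3), cursors c1@2 c2@2 c3@3, authorship ...
After op 8 (delete): buffer="" (len 0), cursors c1@0 c2@0 c3@0, authorship 
After op 9 (insert('u')): buffer="uuu" (len 3), cursors c1@3 c2@3 c3@3, authorship 123
Authorship (.=original, N=cursor N): 1 2 3
Index 1: author = 2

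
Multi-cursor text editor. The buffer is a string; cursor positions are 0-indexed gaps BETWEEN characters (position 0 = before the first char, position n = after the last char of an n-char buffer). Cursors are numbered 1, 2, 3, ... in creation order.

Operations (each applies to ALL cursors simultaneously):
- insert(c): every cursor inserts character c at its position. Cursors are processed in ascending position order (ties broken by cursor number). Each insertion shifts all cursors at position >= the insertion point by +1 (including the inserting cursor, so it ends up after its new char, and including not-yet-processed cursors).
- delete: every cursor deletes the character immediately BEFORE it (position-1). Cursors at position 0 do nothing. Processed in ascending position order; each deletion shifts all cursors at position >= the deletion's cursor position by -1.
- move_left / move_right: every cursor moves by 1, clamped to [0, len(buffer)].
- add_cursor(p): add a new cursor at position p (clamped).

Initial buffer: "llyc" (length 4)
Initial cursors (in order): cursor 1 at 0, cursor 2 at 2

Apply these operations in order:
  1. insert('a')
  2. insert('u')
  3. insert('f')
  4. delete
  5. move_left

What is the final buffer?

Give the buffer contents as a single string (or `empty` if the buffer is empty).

Answer: aullauyc

Derivation:
After op 1 (insert('a')): buffer="allayc" (len 6), cursors c1@1 c2@4, authorship 1..2..
After op 2 (insert('u')): buffer="aullauyc" (len 8), cursors c1@2 c2@6, authorship 11..22..
After op 3 (insert('f')): buffer="aufllaufyc" (len 10), cursors c1@3 c2@8, authorship 111..222..
After op 4 (delete): buffer="aullauyc" (len 8), cursors c1@2 c2@6, authorship 11..22..
After op 5 (move_left): buffer="aullauyc" (len 8), cursors c1@1 c2@5, authorship 11..22..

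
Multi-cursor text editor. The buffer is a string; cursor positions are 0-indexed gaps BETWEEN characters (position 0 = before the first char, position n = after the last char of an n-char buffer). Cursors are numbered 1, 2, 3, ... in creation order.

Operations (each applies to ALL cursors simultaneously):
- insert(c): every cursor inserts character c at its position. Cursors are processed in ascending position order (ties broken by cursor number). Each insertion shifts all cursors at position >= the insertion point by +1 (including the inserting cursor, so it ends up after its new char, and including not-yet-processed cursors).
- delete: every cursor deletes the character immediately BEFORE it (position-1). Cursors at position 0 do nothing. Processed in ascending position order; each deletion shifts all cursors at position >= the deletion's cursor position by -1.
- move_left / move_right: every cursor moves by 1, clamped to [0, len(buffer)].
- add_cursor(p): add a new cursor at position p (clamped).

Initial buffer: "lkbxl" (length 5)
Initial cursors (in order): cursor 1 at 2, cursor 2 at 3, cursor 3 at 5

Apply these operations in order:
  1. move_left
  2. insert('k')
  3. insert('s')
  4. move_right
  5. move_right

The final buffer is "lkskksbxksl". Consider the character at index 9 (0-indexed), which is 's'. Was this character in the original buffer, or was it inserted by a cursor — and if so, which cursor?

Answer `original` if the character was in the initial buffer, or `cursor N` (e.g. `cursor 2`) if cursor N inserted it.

After op 1 (move_left): buffer="lkbxl" (len 5), cursors c1@1 c2@2 c3@4, authorship .....
After op 2 (insert('k')): buffer="lkkkbxkl" (len 8), cursors c1@2 c2@4 c3@7, authorship .1.2..3.
After op 3 (insert('s')): buffer="lkskksbxksl" (len 11), cursors c1@3 c2@6 c3@10, authorship .11.22..33.
After op 4 (move_right): buffer="lkskksbxksl" (len 11), cursors c1@4 c2@7 c3@11, authorship .11.22..33.
After op 5 (move_right): buffer="lkskksbxksl" (len 11), cursors c1@5 c2@8 c3@11, authorship .11.22..33.
Authorship (.=original, N=cursor N): . 1 1 . 2 2 . . 3 3 .
Index 9: author = 3

Answer: cursor 3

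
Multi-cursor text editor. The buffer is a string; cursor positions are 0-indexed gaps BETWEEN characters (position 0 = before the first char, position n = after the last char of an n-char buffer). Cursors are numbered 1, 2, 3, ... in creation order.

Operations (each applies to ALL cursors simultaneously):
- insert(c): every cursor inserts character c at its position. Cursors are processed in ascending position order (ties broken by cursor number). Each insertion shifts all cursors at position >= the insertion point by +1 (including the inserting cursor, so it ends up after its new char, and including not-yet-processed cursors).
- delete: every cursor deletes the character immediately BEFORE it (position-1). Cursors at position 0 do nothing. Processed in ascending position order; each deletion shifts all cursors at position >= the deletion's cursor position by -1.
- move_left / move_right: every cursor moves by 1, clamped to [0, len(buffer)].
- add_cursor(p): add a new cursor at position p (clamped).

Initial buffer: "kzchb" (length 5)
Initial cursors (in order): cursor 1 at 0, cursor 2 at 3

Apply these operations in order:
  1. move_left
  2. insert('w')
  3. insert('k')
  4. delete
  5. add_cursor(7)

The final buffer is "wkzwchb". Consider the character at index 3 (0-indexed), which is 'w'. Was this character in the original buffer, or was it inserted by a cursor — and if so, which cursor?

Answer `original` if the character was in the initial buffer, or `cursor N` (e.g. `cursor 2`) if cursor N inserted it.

Answer: cursor 2

Derivation:
After op 1 (move_left): buffer="kzchb" (len 5), cursors c1@0 c2@2, authorship .....
After op 2 (insert('w')): buffer="wkzwchb" (len 7), cursors c1@1 c2@4, authorship 1..2...
After op 3 (insert('k')): buffer="wkkzwkchb" (len 9), cursors c1@2 c2@6, authorship 11..22...
After op 4 (delete): buffer="wkzwchb" (len 7), cursors c1@1 c2@4, authorship 1..2...
After op 5 (add_cursor(7)): buffer="wkzwchb" (len 7), cursors c1@1 c2@4 c3@7, authorship 1..2...
Authorship (.=original, N=cursor N): 1 . . 2 . . .
Index 3: author = 2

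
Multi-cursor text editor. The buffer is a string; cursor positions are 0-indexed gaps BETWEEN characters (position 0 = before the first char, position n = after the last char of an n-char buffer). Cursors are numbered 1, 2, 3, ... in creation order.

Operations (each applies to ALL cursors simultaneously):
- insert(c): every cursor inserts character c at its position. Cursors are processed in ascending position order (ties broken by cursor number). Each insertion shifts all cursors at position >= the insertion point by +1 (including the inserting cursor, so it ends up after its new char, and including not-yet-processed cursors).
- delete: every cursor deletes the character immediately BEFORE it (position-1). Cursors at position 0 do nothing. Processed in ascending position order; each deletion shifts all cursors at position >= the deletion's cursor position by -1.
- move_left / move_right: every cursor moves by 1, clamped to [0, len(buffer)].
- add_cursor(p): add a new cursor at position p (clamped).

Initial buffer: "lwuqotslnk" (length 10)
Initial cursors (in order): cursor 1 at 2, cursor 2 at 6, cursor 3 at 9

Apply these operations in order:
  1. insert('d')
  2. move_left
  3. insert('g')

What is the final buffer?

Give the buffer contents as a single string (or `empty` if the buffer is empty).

After op 1 (insert('d')): buffer="lwduqotdslndk" (len 13), cursors c1@3 c2@8 c3@12, authorship ..1....2...3.
After op 2 (move_left): buffer="lwduqotdslndk" (len 13), cursors c1@2 c2@7 c3@11, authorship ..1....2...3.
After op 3 (insert('g')): buffer="lwgduqotgdslngdk" (len 16), cursors c1@3 c2@9 c3@14, authorship ..11....22...33.

Answer: lwgduqotgdslngdk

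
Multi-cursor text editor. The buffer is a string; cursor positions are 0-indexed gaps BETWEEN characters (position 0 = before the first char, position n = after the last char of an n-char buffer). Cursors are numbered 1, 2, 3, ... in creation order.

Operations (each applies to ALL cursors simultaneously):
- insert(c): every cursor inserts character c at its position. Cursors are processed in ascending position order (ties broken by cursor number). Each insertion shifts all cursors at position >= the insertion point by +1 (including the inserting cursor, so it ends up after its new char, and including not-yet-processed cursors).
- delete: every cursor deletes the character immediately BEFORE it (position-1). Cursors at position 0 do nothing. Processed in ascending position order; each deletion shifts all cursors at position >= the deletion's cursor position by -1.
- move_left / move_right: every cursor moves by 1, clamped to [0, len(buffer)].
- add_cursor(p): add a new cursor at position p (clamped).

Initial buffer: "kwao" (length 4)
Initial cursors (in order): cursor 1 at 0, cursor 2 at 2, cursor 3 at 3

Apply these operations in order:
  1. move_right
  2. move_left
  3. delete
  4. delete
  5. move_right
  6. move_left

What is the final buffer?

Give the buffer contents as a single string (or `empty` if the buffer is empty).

Answer: o

Derivation:
After op 1 (move_right): buffer="kwao" (len 4), cursors c1@1 c2@3 c3@4, authorship ....
After op 2 (move_left): buffer="kwao" (len 4), cursors c1@0 c2@2 c3@3, authorship ....
After op 3 (delete): buffer="ko" (len 2), cursors c1@0 c2@1 c3@1, authorship ..
After op 4 (delete): buffer="o" (len 1), cursors c1@0 c2@0 c3@0, authorship .
After op 5 (move_right): buffer="o" (len 1), cursors c1@1 c2@1 c3@1, authorship .
After op 6 (move_left): buffer="o" (len 1), cursors c1@0 c2@0 c3@0, authorship .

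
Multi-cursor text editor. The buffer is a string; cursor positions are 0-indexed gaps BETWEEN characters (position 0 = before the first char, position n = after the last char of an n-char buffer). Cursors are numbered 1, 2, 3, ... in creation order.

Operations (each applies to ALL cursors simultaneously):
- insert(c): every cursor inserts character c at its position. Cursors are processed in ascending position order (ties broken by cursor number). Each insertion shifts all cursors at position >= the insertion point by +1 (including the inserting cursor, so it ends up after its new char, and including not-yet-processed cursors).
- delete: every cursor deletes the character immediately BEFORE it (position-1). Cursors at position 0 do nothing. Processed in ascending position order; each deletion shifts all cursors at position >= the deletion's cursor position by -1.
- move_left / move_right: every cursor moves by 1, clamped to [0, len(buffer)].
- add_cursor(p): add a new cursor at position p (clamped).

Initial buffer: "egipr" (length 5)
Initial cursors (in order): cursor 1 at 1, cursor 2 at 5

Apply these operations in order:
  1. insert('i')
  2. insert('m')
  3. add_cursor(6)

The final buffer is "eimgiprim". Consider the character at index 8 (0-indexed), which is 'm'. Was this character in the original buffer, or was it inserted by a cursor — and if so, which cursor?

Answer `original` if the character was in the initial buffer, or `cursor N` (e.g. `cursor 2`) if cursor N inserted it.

After op 1 (insert('i')): buffer="eigipri" (len 7), cursors c1@2 c2@7, authorship .1....2
After op 2 (insert('m')): buffer="eimgiprim" (len 9), cursors c1@3 c2@9, authorship .11....22
After op 3 (add_cursor(6)): buffer="eimgiprim" (len 9), cursors c1@3 c3@6 c2@9, authorship .11....22
Authorship (.=original, N=cursor N): . 1 1 . . . . 2 2
Index 8: author = 2

Answer: cursor 2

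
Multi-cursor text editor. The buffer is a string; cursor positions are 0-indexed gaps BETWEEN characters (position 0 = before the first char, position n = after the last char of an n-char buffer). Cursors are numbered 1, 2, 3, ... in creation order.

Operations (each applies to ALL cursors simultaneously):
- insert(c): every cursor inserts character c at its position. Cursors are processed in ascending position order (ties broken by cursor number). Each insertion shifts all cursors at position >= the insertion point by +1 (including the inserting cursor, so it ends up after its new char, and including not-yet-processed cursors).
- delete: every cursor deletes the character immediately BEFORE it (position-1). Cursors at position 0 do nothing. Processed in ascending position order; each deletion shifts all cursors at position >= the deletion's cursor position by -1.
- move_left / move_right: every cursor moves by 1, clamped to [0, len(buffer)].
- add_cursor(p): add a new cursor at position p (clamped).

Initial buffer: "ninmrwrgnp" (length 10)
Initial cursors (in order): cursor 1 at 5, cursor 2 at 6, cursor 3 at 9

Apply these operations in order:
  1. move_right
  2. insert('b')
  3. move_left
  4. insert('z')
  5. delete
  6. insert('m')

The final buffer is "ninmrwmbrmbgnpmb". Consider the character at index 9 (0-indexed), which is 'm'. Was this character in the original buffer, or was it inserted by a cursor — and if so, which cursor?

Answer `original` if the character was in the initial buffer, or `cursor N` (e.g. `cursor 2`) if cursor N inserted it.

After op 1 (move_right): buffer="ninmrwrgnp" (len 10), cursors c1@6 c2@7 c3@10, authorship ..........
After op 2 (insert('b')): buffer="ninmrwbrbgnpb" (len 13), cursors c1@7 c2@9 c3@13, authorship ......1.2...3
After op 3 (move_left): buffer="ninmrwbrbgnpb" (len 13), cursors c1@6 c2@8 c3@12, authorship ......1.2...3
After op 4 (insert('z')): buffer="ninmrwzbrzbgnpzb" (len 16), cursors c1@7 c2@10 c3@15, authorship ......11.22...33
After op 5 (delete): buffer="ninmrwbrbgnpb" (len 13), cursors c1@6 c2@8 c3@12, authorship ......1.2...3
After op 6 (insert('m')): buffer="ninmrwmbrmbgnpmb" (len 16), cursors c1@7 c2@10 c3@15, authorship ......11.22...33
Authorship (.=original, N=cursor N): . . . . . . 1 1 . 2 2 . . . 3 3
Index 9: author = 2

Answer: cursor 2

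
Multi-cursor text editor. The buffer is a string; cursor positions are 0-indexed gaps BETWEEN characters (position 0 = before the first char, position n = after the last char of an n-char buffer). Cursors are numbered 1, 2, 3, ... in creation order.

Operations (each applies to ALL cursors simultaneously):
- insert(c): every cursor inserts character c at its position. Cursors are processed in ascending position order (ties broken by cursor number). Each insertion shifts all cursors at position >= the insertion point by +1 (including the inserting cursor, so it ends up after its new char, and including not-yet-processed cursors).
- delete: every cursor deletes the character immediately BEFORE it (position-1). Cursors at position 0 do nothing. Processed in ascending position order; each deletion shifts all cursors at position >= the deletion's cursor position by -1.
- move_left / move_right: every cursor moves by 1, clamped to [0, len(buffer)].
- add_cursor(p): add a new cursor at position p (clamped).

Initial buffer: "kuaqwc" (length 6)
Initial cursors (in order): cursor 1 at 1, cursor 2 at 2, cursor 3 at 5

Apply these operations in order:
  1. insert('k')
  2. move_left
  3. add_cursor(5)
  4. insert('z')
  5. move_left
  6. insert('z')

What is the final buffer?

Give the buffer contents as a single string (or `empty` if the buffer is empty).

After op 1 (insert('k')): buffer="kkukaqwkc" (len 9), cursors c1@2 c2@4 c3@8, authorship .1.2...3.
After op 2 (move_left): buffer="kkukaqwkc" (len 9), cursors c1@1 c2@3 c3@7, authorship .1.2...3.
After op 3 (add_cursor(5)): buffer="kkukaqwkc" (len 9), cursors c1@1 c2@3 c4@5 c3@7, authorship .1.2...3.
After op 4 (insert('z')): buffer="kzkuzkazqwzkc" (len 13), cursors c1@2 c2@5 c4@8 c3@11, authorship .11.22.4..33.
After op 5 (move_left): buffer="kzkuzkazqwzkc" (len 13), cursors c1@1 c2@4 c4@7 c3@10, authorship .11.22.4..33.
After op 6 (insert('z')): buffer="kzzkuzzkazzqwzzkc" (len 17), cursors c1@2 c2@6 c4@10 c3@14, authorship .111.222.44..333.

Answer: kzzkuzzkazzqwzzkc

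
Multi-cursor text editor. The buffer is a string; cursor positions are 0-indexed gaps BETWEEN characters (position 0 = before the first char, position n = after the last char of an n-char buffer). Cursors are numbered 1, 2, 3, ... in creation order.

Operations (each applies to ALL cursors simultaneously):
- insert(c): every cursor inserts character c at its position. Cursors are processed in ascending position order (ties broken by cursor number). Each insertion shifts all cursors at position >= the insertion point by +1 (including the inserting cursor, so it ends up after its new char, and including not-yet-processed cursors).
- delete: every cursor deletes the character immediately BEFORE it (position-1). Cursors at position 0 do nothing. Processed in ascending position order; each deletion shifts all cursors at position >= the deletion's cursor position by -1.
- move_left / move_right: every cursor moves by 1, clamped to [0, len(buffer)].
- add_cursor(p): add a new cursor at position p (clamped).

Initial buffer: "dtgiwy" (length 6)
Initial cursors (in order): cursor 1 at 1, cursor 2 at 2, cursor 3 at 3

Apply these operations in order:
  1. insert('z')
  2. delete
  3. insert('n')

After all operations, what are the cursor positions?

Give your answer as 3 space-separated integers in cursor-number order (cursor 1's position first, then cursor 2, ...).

Answer: 2 4 6

Derivation:
After op 1 (insert('z')): buffer="dztzgziwy" (len 9), cursors c1@2 c2@4 c3@6, authorship .1.2.3...
After op 2 (delete): buffer="dtgiwy" (len 6), cursors c1@1 c2@2 c3@3, authorship ......
After op 3 (insert('n')): buffer="dntngniwy" (len 9), cursors c1@2 c2@4 c3@6, authorship .1.2.3...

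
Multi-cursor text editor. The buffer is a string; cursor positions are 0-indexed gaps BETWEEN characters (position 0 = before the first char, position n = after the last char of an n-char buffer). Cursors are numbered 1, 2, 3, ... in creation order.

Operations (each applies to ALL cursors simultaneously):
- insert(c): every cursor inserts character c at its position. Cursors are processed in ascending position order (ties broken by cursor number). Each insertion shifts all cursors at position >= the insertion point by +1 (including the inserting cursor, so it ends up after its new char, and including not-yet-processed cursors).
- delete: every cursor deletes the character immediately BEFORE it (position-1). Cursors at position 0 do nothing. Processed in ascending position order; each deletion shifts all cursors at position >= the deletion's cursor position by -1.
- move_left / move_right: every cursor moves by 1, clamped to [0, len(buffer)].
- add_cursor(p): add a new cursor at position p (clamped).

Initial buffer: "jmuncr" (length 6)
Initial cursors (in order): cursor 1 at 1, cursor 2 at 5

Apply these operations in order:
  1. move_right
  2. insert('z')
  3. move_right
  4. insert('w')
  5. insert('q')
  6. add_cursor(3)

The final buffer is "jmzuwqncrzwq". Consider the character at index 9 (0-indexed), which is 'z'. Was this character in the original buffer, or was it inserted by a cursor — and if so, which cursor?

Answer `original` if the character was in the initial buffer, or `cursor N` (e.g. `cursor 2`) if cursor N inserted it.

After op 1 (move_right): buffer="jmuncr" (len 6), cursors c1@2 c2@6, authorship ......
After op 2 (insert('z')): buffer="jmzuncrz" (len 8), cursors c1@3 c2@8, authorship ..1....2
After op 3 (move_right): buffer="jmzuncrz" (len 8), cursors c1@4 c2@8, authorship ..1....2
After op 4 (insert('w')): buffer="jmzuwncrzw" (len 10), cursors c1@5 c2@10, authorship ..1.1...22
After op 5 (insert('q')): buffer="jmzuwqncrzwq" (len 12), cursors c1@6 c2@12, authorship ..1.11...222
After op 6 (add_cursor(3)): buffer="jmzuwqncrzwq" (len 12), cursors c3@3 c1@6 c2@12, authorship ..1.11...222
Authorship (.=original, N=cursor N): . . 1 . 1 1 . . . 2 2 2
Index 9: author = 2

Answer: cursor 2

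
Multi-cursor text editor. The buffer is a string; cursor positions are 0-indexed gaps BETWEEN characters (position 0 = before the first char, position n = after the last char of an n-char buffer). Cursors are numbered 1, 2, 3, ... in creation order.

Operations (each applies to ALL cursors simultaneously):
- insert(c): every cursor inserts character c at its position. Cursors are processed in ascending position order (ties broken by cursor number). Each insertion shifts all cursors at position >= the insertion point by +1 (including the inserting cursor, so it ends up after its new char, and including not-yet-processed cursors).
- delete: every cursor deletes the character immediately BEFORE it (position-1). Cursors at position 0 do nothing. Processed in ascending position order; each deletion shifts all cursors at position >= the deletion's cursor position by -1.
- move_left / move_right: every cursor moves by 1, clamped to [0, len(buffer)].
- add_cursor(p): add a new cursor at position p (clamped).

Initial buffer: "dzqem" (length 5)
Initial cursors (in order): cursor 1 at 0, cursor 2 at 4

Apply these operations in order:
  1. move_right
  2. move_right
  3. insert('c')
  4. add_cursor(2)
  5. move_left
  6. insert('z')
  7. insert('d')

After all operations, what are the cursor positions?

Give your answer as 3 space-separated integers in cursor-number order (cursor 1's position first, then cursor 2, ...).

After op 1 (move_right): buffer="dzqem" (len 5), cursors c1@1 c2@5, authorship .....
After op 2 (move_right): buffer="dzqem" (len 5), cursors c1@2 c2@5, authorship .....
After op 3 (insert('c')): buffer="dzcqemc" (len 7), cursors c1@3 c2@7, authorship ..1...2
After op 4 (add_cursor(2)): buffer="dzcqemc" (len 7), cursors c3@2 c1@3 c2@7, authorship ..1...2
After op 5 (move_left): buffer="dzcqemc" (len 7), cursors c3@1 c1@2 c2@6, authorship ..1...2
After op 6 (insert('z')): buffer="dzzzcqemzc" (len 10), cursors c3@2 c1@4 c2@9, authorship .3.11...22
After op 7 (insert('d')): buffer="dzdzzdcqemzdc" (len 13), cursors c3@3 c1@6 c2@12, authorship .33.111...222

Answer: 6 12 3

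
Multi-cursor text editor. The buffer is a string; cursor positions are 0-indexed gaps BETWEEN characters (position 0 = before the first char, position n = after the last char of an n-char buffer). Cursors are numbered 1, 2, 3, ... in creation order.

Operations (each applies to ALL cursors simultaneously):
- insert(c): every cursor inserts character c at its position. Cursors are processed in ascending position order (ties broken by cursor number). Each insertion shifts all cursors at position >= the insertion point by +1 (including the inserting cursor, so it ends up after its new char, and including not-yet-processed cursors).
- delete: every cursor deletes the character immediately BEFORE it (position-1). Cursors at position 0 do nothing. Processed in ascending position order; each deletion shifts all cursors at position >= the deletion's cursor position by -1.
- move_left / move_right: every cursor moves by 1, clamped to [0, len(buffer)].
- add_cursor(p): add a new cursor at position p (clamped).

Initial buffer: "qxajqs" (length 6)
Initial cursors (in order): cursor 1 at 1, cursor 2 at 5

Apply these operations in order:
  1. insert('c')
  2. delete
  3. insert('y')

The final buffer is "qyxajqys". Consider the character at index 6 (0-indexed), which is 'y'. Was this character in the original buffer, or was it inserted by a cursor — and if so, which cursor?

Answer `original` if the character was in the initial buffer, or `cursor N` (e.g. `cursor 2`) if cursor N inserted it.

After op 1 (insert('c')): buffer="qcxajqcs" (len 8), cursors c1@2 c2@7, authorship .1....2.
After op 2 (delete): buffer="qxajqs" (len 6), cursors c1@1 c2@5, authorship ......
After op 3 (insert('y')): buffer="qyxajqys" (len 8), cursors c1@2 c2@7, authorship .1....2.
Authorship (.=original, N=cursor N): . 1 . . . . 2 .
Index 6: author = 2

Answer: cursor 2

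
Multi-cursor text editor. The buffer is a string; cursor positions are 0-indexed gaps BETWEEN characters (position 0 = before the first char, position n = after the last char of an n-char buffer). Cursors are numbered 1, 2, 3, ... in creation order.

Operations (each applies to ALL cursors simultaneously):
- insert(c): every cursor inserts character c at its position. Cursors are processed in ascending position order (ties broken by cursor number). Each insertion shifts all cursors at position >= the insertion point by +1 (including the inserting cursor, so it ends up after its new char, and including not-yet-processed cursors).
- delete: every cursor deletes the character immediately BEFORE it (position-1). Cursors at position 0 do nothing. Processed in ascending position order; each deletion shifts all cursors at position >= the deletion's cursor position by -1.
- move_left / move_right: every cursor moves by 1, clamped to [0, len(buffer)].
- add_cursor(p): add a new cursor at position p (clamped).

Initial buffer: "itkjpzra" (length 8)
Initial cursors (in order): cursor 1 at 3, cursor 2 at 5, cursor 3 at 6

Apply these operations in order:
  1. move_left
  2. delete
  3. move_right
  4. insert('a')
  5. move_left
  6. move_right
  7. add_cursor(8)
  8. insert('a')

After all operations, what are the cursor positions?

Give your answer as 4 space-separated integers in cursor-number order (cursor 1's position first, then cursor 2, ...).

After op 1 (move_left): buffer="itkjpzra" (len 8), cursors c1@2 c2@4 c3@5, authorship ........
After op 2 (delete): buffer="ikzra" (len 5), cursors c1@1 c2@2 c3@2, authorship .....
After op 3 (move_right): buffer="ikzra" (len 5), cursors c1@2 c2@3 c3@3, authorship .....
After op 4 (insert('a')): buffer="ikazaara" (len 8), cursors c1@3 c2@6 c3@6, authorship ..1.23..
After op 5 (move_left): buffer="ikazaara" (len 8), cursors c1@2 c2@5 c3@5, authorship ..1.23..
After op 6 (move_right): buffer="ikazaara" (len 8), cursors c1@3 c2@6 c3@6, authorship ..1.23..
After op 7 (add_cursor(8)): buffer="ikazaara" (len 8), cursors c1@3 c2@6 c3@6 c4@8, authorship ..1.23..
After op 8 (insert('a')): buffer="ikaazaaaaraa" (len 12), cursors c1@4 c2@9 c3@9 c4@12, authorship ..11.2323..4

Answer: 4 9 9 12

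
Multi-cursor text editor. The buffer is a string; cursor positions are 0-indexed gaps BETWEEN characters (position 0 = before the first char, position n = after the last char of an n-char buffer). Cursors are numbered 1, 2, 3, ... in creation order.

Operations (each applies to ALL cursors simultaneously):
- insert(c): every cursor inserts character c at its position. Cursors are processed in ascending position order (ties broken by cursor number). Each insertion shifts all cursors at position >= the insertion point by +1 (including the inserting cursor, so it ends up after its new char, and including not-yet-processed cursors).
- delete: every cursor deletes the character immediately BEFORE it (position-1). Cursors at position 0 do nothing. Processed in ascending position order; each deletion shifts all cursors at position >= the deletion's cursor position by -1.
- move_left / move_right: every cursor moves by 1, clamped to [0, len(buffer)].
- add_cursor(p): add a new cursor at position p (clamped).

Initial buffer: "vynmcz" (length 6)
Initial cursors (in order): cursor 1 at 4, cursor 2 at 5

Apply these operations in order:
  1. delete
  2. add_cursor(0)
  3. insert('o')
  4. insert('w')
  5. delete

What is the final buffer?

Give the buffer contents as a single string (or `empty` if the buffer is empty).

Answer: ovynooz

Derivation:
After op 1 (delete): buffer="vynz" (len 4), cursors c1@3 c2@3, authorship ....
After op 2 (add_cursor(0)): buffer="vynz" (len 4), cursors c3@0 c1@3 c2@3, authorship ....
After op 3 (insert('o')): buffer="ovynooz" (len 7), cursors c3@1 c1@6 c2@6, authorship 3...12.
After op 4 (insert('w')): buffer="owvynoowwz" (len 10), cursors c3@2 c1@9 c2@9, authorship 33...1212.
After op 5 (delete): buffer="ovynooz" (len 7), cursors c3@1 c1@6 c2@6, authorship 3...12.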